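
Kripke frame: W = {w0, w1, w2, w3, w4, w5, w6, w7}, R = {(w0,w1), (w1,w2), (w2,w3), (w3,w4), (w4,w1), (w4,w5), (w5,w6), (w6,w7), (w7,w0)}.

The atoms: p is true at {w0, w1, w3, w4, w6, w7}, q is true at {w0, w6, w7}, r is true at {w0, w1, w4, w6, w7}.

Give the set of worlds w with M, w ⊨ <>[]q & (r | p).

w0: <>[]q is F, r | p is T. ✗
w1: <>[]q is F, r | p is T. ✗
w2: <>[]q is F, r | p is F. ✗
w3: <>[]q is F, r | p is T. ✗
w4: <>[]q is T, r | p is T. ✓
w5: <>[]q is T, r | p is F. ✗
w6: <>[]q is T, r | p is T. ✓
w7: <>[]q is F, r | p is T. ✗

{w4, w6}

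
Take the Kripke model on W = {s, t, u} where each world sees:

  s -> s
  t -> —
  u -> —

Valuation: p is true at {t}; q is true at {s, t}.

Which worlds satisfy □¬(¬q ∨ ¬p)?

s: successors {s}; ¬(¬q ∨ ¬p) there: s:F. ✗
t: no successors, so □¬(¬q ∨ ¬p) holds vacuously. ✓
u: no successors, so □¬(¬q ∨ ¬p) holds vacuously. ✓

{t, u}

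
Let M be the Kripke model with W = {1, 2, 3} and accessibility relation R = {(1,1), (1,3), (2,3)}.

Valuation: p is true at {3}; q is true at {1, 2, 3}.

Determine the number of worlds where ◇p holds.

2

1: successors {1, 3}; p there: 1:F, 3:T. ✓
2: successors {3}; p there: 3:T. ✓
3: no successors, so ◇p fails. ✗
Satisfying worlds: {1, 2}.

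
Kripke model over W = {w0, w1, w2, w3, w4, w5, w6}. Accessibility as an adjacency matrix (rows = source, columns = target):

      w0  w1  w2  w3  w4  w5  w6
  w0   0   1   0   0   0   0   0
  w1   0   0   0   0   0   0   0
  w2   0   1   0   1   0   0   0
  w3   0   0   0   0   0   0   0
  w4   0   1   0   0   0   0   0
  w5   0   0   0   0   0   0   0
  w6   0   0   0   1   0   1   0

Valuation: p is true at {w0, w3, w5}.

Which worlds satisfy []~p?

w0: successors {w1}; ~p there: w1:T. ✓
w1: no successors, so []~p holds vacuously. ✓
w2: successors {w1, w3}; ~p there: w1:T, w3:F. ✗
w3: no successors, so []~p holds vacuously. ✓
w4: successors {w1}; ~p there: w1:T. ✓
w5: no successors, so []~p holds vacuously. ✓
w6: successors {w3, w5}; ~p there: w3:F, w5:F. ✗

{w0, w1, w3, w4, w5}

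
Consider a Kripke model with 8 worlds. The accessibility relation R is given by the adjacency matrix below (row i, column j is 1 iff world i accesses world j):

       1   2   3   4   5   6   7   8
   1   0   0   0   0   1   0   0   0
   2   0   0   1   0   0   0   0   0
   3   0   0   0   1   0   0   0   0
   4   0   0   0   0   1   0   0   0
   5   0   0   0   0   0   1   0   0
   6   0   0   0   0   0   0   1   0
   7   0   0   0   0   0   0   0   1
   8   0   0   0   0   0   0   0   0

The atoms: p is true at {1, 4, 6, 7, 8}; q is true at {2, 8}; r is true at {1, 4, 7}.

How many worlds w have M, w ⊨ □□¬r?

6

1: successors {5}; □¬r there: 5:T. ✓
2: successors {3}; □¬r there: 3:F. ✗
3: successors {4}; □¬r there: 4:T. ✓
4: successors {5}; □¬r there: 5:T. ✓
5: successors {6}; □¬r there: 6:F. ✗
6: successors {7}; □¬r there: 7:T. ✓
7: successors {8}; □¬r there: 8:T. ✓
8: no successors, so □□¬r holds vacuously. ✓
Satisfying worlds: {1, 3, 4, 6, 7, 8}.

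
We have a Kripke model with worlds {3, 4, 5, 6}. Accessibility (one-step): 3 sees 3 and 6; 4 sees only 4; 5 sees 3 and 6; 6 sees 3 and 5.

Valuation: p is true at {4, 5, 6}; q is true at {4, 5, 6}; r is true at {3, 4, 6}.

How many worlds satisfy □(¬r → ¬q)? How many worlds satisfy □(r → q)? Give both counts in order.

3 and 1

For □(¬r → ¬q):
3: successors {3, 6}; ¬r → ¬q there: 3:T, 6:T. ✓
4: successors {4}; ¬r → ¬q there: 4:T. ✓
5: successors {3, 6}; ¬r → ¬q there: 3:T, 6:T. ✓
6: successors {3, 5}; ¬r → ¬q there: 3:T, 5:F. ✗
— 3 worlds.
For □(r → q):
3: successors {3, 6}; r → q there: 3:F, 6:T. ✗
4: successors {4}; r → q there: 4:T. ✓
5: successors {3, 6}; r → q there: 3:F, 6:T. ✗
6: successors {3, 5}; r → q there: 3:F, 5:T. ✗
— 1 world.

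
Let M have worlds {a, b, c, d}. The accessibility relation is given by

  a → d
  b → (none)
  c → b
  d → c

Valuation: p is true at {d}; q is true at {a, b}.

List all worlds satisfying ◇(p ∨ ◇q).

a: successors {d}; p ∨ ◇q there: d:T. ✓
b: no successors, so ◇(p ∨ ◇q) fails. ✗
c: successors {b}; p ∨ ◇q there: b:F. ✗
d: successors {c}; p ∨ ◇q there: c:T. ✓

{a, d}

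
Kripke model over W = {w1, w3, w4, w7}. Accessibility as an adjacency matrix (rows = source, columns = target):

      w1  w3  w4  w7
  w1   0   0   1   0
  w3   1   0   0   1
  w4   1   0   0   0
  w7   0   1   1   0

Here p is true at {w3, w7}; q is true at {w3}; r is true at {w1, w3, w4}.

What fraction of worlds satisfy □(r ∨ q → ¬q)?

w1: successors {w4}; r ∨ q → ¬q there: w4:T. ✓
w3: successors {w1, w7}; r ∨ q → ¬q there: w1:T, w7:T. ✓
w4: successors {w1}; r ∨ q → ¬q there: w1:T. ✓
w7: successors {w3, w4}; r ∨ q → ¬q there: w3:F, w4:T. ✗
That's 3 of 4 worlds, so 3/4.

3/4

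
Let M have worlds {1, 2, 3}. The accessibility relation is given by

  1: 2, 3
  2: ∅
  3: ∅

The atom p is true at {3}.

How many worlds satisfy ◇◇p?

0

1: successors {2, 3}; ◇p there: 2:F, 3:F. ✗
2: no successors, so ◇◇p fails. ✗
3: no successors, so ◇◇p fails. ✗
Satisfying worlds: ∅.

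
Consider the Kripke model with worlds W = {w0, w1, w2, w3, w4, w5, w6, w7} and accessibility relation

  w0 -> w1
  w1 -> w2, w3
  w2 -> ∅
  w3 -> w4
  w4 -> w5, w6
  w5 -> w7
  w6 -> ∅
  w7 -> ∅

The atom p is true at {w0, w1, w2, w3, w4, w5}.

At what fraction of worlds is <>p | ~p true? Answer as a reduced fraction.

w0: <>p is T, ~p is F. ✓
w1: <>p is T, ~p is F. ✓
w2: <>p is F, ~p is F. ✗
w3: <>p is T, ~p is F. ✓
w4: <>p is T, ~p is F. ✓
w5: <>p is F, ~p is F. ✗
w6: <>p is F, ~p is T. ✓
w7: <>p is F, ~p is T. ✓
That's 6 of 8 worlds, so 6/8 = 3/4.

3/4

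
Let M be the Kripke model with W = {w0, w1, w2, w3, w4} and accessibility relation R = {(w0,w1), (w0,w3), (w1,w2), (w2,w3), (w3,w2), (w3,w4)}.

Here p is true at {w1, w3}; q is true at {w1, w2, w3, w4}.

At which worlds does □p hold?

w0: successors {w1, w3}; p there: w1:T, w3:T. ✓
w1: successors {w2}; p there: w2:F. ✗
w2: successors {w3}; p there: w3:T. ✓
w3: successors {w2, w4}; p there: w2:F, w4:F. ✗
w4: no successors, so □p holds vacuously. ✓

{w0, w2, w4}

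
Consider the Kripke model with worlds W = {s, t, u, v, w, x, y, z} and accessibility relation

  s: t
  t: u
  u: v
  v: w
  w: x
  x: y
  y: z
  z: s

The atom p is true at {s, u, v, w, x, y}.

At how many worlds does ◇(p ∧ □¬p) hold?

2

s: successors {t}; p ∧ □¬p there: t:F. ✗
t: successors {u}; p ∧ □¬p there: u:F. ✗
u: successors {v}; p ∧ □¬p there: v:F. ✗
v: successors {w}; p ∧ □¬p there: w:F. ✗
w: successors {x}; p ∧ □¬p there: x:F. ✗
x: successors {y}; p ∧ □¬p there: y:T. ✓
y: successors {z}; p ∧ □¬p there: z:F. ✗
z: successors {s}; p ∧ □¬p there: s:T. ✓
Satisfying worlds: {x, z}.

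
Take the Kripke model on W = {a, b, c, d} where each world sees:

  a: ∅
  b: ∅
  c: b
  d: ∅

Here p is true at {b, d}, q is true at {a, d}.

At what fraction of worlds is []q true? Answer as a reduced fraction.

3/4

a: no successors, so []q holds vacuously. ✓
b: no successors, so []q holds vacuously. ✓
c: successors {b}; q there: b:F. ✗
d: no successors, so []q holds vacuously. ✓
That's 3 of 4 worlds, so 3/4.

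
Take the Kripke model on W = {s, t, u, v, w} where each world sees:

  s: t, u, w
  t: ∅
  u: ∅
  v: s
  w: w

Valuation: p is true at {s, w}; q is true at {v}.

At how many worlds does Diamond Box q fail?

4

s: successors {t, u, w}; Box q there: t:T, u:T, w:F. ✓
t: no successors, so Diamond Box q fails. ✗
u: no successors, so Diamond Box q fails. ✗
v: successors {s}; Box q there: s:F. ✗
w: successors {w}; Box q there: w:F. ✗
Satisfying worlds: {s}.
So Diamond Box q fails at the other 4 worlds.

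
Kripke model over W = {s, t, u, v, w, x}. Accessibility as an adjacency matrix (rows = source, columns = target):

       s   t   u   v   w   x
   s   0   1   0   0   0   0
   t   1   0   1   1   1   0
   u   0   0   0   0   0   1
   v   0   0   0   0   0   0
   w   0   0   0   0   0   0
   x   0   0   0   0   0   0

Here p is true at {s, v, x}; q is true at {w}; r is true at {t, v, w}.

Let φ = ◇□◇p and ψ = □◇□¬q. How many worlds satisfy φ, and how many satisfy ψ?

2 and 4

For ◇□◇p:
s: successors {t}; □◇p there: t:F. ✗
t: successors {s, u, v, w}; □◇p there: s:T, u:F, v:T, w:T. ✓
u: successors {x}; □◇p there: x:T. ✓
v: no successors, so ◇□◇p fails. ✗
w: no successors, so ◇□◇p fails. ✗
x: no successors, so ◇□◇p fails. ✗
— 2 worlds.
For □◇□¬q:
s: successors {t}; ◇□¬q there: t:T. ✓
t: successors {s, u, v, w}; ◇□¬q there: s:F, u:T, v:F, w:F. ✗
u: successors {x}; ◇□¬q there: x:F. ✗
v: no successors, so □◇□¬q holds vacuously. ✓
w: no successors, so □◇□¬q holds vacuously. ✓
x: no successors, so □◇□¬q holds vacuously. ✓
— 4 worlds.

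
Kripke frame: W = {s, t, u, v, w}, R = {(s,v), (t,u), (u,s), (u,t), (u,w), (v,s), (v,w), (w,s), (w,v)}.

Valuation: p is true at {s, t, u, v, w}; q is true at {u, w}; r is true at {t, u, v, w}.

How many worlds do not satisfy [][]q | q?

3

s: [][]q is F, q is F. ✗
t: [][]q is F, q is F. ✗
u: [][]q is F, q is T. ✓
v: [][]q is F, q is F. ✗
w: [][]q is F, q is T. ✓
Satisfying worlds: {u, w}.
So [][]q | q fails at the other 3 worlds.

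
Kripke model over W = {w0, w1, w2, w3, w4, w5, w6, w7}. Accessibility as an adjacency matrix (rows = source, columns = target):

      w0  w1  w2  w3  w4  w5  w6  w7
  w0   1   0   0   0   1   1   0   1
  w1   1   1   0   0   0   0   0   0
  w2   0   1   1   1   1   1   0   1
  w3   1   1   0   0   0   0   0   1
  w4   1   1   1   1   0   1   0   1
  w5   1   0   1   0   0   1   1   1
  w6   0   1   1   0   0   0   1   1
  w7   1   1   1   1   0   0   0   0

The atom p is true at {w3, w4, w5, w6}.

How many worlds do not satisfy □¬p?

w0: successors {w0, w4, w5, w7}; ¬p there: w0:T, w4:F, w5:F, w7:T. ✗
w1: successors {w0, w1}; ¬p there: w0:T, w1:T. ✓
w2: successors {w1, w2, w3, w4, w5, w7}; ¬p there: w1:T, w2:T, w3:F, w4:F, w5:F, w7:T. ✗
w3: successors {w0, w1, w7}; ¬p there: w0:T, w1:T, w7:T. ✓
w4: successors {w0, w1, w2, w3, w5, w7}; ¬p there: w0:T, w1:T, w2:T, w3:F, w5:F, w7:T. ✗
w5: successors {w0, w2, w5, w6, w7}; ¬p there: w0:T, w2:T, w5:F, w6:F, w7:T. ✗
w6: successors {w1, w2, w6, w7}; ¬p there: w1:T, w2:T, w6:F, w7:T. ✗
w7: successors {w0, w1, w2, w3}; ¬p there: w0:T, w1:T, w2:T, w3:F. ✗
Satisfying worlds: {w1, w3}.
So □¬p fails at the other 6 worlds.

6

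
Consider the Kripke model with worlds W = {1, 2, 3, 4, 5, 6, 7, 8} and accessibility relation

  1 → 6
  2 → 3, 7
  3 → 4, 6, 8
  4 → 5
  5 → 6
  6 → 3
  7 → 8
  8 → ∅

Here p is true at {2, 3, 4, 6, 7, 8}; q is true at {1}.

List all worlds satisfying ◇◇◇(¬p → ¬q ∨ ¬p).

{1, 2, 3, 4, 5, 6}

1: successors {6}; ◇◇(¬p → ¬q ∨ ¬p) there: 6:T. ✓
2: successors {3, 7}; ◇◇(¬p → ¬q ∨ ¬p) there: 3:T, 7:F. ✓
3: successors {4, 6, 8}; ◇◇(¬p → ¬q ∨ ¬p) there: 4:T, 6:T, 8:F. ✓
4: successors {5}; ◇◇(¬p → ¬q ∨ ¬p) there: 5:T. ✓
5: successors {6}; ◇◇(¬p → ¬q ∨ ¬p) there: 6:T. ✓
6: successors {3}; ◇◇(¬p → ¬q ∨ ¬p) there: 3:T. ✓
7: successors {8}; ◇◇(¬p → ¬q ∨ ¬p) there: 8:F. ✗
8: no successors, so ◇◇◇(¬p → ¬q ∨ ¬p) fails. ✗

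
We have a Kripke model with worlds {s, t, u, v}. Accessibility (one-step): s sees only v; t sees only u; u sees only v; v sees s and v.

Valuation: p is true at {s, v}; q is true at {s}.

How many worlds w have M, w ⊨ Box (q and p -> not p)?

s: successors {v}; q and p -> not p there: v:T. ✓
t: successors {u}; q and p -> not p there: u:T. ✓
u: successors {v}; q and p -> not p there: v:T. ✓
v: successors {s, v}; q and p -> not p there: s:F, v:T. ✗
Satisfying worlds: {s, t, u}.

3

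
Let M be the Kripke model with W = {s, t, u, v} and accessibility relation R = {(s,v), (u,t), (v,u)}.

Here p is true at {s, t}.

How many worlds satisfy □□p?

3

s: successors {v}; □p there: v:F. ✗
t: no successors, so □□p holds vacuously. ✓
u: successors {t}; □p there: t:T. ✓
v: successors {u}; □p there: u:T. ✓
Satisfying worlds: {t, u, v}.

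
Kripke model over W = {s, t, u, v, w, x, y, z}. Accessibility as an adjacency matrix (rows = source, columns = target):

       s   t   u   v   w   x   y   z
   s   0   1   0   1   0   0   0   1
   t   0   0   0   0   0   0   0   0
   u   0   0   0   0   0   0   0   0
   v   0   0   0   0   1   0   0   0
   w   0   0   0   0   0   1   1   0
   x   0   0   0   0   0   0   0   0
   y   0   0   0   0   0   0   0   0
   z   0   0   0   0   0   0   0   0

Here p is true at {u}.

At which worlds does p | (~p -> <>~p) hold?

s: p is F, ~p -> <>~p is T. ✓
t: p is F, ~p -> <>~p is F. ✗
u: p is T, ~p -> <>~p is T. ✓
v: p is F, ~p -> <>~p is T. ✓
w: p is F, ~p -> <>~p is T. ✓
x: p is F, ~p -> <>~p is F. ✗
y: p is F, ~p -> <>~p is F. ✗
z: p is F, ~p -> <>~p is F. ✗

{s, u, v, w}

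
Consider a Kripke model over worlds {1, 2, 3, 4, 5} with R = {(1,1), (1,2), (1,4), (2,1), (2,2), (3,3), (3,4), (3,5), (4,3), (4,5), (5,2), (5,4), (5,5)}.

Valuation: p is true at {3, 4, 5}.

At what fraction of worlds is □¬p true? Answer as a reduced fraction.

1: successors {1, 2, 4}; ¬p there: 1:T, 2:T, 4:F. ✗
2: successors {1, 2}; ¬p there: 1:T, 2:T. ✓
3: successors {3, 4, 5}; ¬p there: 3:F, 4:F, 5:F. ✗
4: successors {3, 5}; ¬p there: 3:F, 5:F. ✗
5: successors {2, 4, 5}; ¬p there: 2:T, 4:F, 5:F. ✗
That's 1 of 5 worlds, so 1/5.

1/5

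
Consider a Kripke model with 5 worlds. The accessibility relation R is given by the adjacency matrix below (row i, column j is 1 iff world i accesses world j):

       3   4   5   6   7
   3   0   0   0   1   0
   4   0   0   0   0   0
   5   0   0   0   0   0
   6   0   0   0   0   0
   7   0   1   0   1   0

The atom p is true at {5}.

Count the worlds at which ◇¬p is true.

2

3: successors {6}; ¬p there: 6:T. ✓
4: no successors, so ◇¬p fails. ✗
5: no successors, so ◇¬p fails. ✗
6: no successors, so ◇¬p fails. ✗
7: successors {4, 6}; ¬p there: 4:T, 6:T. ✓
Satisfying worlds: {3, 7}.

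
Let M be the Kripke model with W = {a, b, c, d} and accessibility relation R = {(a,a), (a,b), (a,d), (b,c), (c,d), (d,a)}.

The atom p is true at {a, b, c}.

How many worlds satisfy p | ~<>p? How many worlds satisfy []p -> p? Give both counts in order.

3 and 3

For p | ~<>p:
a: p is T, ~<>p is F. ✓
b: p is T, ~<>p is F. ✓
c: p is T, ~<>p is T. ✓
d: p is F, ~<>p is F. ✗
— 3 worlds.
For []p -> p:
a: []p is F, p is T. ✓
b: []p is T, p is T. ✓
c: []p is F, p is T. ✓
d: []p is T, p is F. ✗
— 3 worlds.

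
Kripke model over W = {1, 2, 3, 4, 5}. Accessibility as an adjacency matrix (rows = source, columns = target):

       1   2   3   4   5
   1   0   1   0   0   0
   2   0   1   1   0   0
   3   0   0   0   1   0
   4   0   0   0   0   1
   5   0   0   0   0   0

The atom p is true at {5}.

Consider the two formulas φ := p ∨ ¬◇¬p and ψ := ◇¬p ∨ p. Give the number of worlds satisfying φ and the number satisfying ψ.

For p ∨ ¬◇¬p:
1: p is F, ¬◇¬p is F. ✗
2: p is F, ¬◇¬p is F. ✗
3: p is F, ¬◇¬p is F. ✗
4: p is F, ¬◇¬p is T. ✓
5: p is T, ¬◇¬p is T. ✓
— 2 worlds.
For ◇¬p ∨ p:
1: ◇¬p is T, p is F. ✓
2: ◇¬p is T, p is F. ✓
3: ◇¬p is T, p is F. ✓
4: ◇¬p is F, p is F. ✗
5: ◇¬p is F, p is T. ✓
— 4 worlds.

2 and 4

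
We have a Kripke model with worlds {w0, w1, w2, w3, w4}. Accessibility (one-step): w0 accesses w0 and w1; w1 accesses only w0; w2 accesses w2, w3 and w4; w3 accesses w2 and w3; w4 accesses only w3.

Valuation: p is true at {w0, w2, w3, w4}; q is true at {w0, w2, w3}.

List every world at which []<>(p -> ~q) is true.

w0: successors {w0, w1}; <>(p -> ~q) there: w0:T, w1:F. ✗
w1: successors {w0}; <>(p -> ~q) there: w0:T. ✓
w2: successors {w2, w3, w4}; <>(p -> ~q) there: w2:T, w3:F, w4:F. ✗
w3: successors {w2, w3}; <>(p -> ~q) there: w2:T, w3:F. ✗
w4: successors {w3}; <>(p -> ~q) there: w3:F. ✗

{w1}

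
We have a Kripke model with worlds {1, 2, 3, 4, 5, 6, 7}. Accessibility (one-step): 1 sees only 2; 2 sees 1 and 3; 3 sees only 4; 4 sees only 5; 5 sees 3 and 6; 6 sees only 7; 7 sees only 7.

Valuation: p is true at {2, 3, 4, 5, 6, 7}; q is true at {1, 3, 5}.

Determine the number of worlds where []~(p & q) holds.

4

1: successors {2}; ~(p & q) there: 2:T. ✓
2: successors {1, 3}; ~(p & q) there: 1:T, 3:F. ✗
3: successors {4}; ~(p & q) there: 4:T. ✓
4: successors {5}; ~(p & q) there: 5:F. ✗
5: successors {3, 6}; ~(p & q) there: 3:F, 6:T. ✗
6: successors {7}; ~(p & q) there: 7:T. ✓
7: successors {7}; ~(p & q) there: 7:T. ✓
Satisfying worlds: {1, 3, 6, 7}.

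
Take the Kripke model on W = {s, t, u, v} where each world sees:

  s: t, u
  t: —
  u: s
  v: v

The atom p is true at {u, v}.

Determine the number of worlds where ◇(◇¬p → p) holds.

s: successors {t, u}; ◇¬p → p there: t:T, u:T. ✓
t: no successors, so ◇(◇¬p → p) fails. ✗
u: successors {s}; ◇¬p → p there: s:F. ✗
v: successors {v}; ◇¬p → p there: v:T. ✓
Satisfying worlds: {s, v}.

2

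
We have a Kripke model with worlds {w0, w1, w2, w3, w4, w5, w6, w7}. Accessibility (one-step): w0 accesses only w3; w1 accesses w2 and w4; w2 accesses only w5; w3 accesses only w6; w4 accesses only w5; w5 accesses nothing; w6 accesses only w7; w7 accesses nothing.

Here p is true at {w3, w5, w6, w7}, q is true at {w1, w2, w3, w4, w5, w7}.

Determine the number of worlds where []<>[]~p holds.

w0: successors {w3}; <>[]~p there: w3:F. ✗
w1: successors {w2, w4}; <>[]~p there: w2:T, w4:T. ✓
w2: successors {w5}; <>[]~p there: w5:F. ✗
w3: successors {w6}; <>[]~p there: w6:T. ✓
w4: successors {w5}; <>[]~p there: w5:F. ✗
w5: no successors, so []<>[]~p holds vacuously. ✓
w6: successors {w7}; <>[]~p there: w7:F. ✗
w7: no successors, so []<>[]~p holds vacuously. ✓
Satisfying worlds: {w1, w3, w5, w7}.

4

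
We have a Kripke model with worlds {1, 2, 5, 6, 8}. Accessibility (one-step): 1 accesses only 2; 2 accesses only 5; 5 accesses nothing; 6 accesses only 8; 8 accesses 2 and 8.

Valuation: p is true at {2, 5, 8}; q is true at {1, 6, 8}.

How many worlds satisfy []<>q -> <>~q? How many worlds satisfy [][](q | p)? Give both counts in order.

For []<>q -> <>~q:
1: []<>q is F, <>~q is T. ✓
2: []<>q is F, <>~q is T. ✓
5: []<>q is T, <>~q is F. ✗
6: []<>q is T, <>~q is F. ✗
8: []<>q is F, <>~q is T. ✓
— 3 worlds.
For [][](q | p):
1: successors {2}; [](q | p) there: 2:T. ✓
2: successors {5}; [](q | p) there: 5:T. ✓
5: no successors, so [][](q | p) holds vacuously. ✓
6: successors {8}; [](q | p) there: 8:T. ✓
8: successors {2, 8}; [](q | p) there: 2:T, 8:T. ✓
— 5 worlds.

3 and 5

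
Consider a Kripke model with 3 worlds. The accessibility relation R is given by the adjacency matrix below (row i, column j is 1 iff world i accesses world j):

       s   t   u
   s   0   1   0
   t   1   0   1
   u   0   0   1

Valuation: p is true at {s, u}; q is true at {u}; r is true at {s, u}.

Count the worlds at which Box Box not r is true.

0

s: successors {t}; Box not r there: t:F. ✗
t: successors {s, u}; Box not r there: s:T, u:F. ✗
u: successors {u}; Box not r there: u:F. ✗
Satisfying worlds: ∅.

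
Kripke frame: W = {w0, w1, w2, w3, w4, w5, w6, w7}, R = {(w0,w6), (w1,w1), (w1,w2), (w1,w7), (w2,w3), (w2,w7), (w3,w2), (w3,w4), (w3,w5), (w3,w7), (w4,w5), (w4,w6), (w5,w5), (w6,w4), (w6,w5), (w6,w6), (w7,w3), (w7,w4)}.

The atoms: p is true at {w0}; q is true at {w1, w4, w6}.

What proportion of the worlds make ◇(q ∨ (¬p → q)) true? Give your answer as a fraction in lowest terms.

3/4

w0: successors {w6}; q ∨ (¬p → q) there: w6:T. ✓
w1: successors {w1, w2, w7}; q ∨ (¬p → q) there: w1:T, w2:F, w7:F. ✓
w2: successors {w3, w7}; q ∨ (¬p → q) there: w3:F, w7:F. ✗
w3: successors {w2, w4, w5, w7}; q ∨ (¬p → q) there: w2:F, w4:T, w5:F, w7:F. ✓
w4: successors {w5, w6}; q ∨ (¬p → q) there: w5:F, w6:T. ✓
w5: successors {w5}; q ∨ (¬p → q) there: w5:F. ✗
w6: successors {w4, w5, w6}; q ∨ (¬p → q) there: w4:T, w5:F, w6:T. ✓
w7: successors {w3, w4}; q ∨ (¬p → q) there: w3:F, w4:T. ✓
That's 6 of 8 worlds, so 6/8 = 3/4.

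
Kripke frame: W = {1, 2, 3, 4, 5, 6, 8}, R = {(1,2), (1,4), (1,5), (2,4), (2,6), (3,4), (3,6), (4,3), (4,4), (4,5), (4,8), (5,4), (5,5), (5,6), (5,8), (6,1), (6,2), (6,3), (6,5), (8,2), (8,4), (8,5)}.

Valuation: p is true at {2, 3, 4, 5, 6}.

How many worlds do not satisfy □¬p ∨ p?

2

1: □¬p is F, p is F. ✗
2: □¬p is F, p is T. ✓
3: □¬p is F, p is T. ✓
4: □¬p is F, p is T. ✓
5: □¬p is F, p is T. ✓
6: □¬p is F, p is T. ✓
8: □¬p is F, p is F. ✗
Satisfying worlds: {2, 3, 4, 5, 6}.
So □¬p ∨ p fails at the other 2 worlds.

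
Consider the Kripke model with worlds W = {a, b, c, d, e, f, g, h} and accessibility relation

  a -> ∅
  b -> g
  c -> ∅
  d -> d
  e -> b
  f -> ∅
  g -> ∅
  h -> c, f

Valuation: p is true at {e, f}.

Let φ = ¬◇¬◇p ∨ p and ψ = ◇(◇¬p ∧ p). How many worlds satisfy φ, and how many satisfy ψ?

5 and 0

For ¬◇¬◇p ∨ p:
a: ¬◇¬◇p is T, p is F. ✓
b: ¬◇¬◇p is F, p is F. ✗
c: ¬◇¬◇p is T, p is F. ✓
d: ¬◇¬◇p is F, p is F. ✗
e: ¬◇¬◇p is F, p is T. ✓
f: ¬◇¬◇p is T, p is T. ✓
g: ¬◇¬◇p is T, p is F. ✓
h: ¬◇¬◇p is F, p is F. ✗
— 5 worlds.
For ◇(◇¬p ∧ p):
a: no successors, so ◇(◇¬p ∧ p) fails. ✗
b: successors {g}; ◇¬p ∧ p there: g:F. ✗
c: no successors, so ◇(◇¬p ∧ p) fails. ✗
d: successors {d}; ◇¬p ∧ p there: d:F. ✗
e: successors {b}; ◇¬p ∧ p there: b:F. ✗
f: no successors, so ◇(◇¬p ∧ p) fails. ✗
g: no successors, so ◇(◇¬p ∧ p) fails. ✗
h: successors {c, f}; ◇¬p ∧ p there: c:F, f:F. ✗
— 0 worlds.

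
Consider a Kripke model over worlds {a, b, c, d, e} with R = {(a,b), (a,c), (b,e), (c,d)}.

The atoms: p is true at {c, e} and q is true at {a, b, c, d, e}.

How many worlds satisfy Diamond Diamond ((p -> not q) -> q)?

a: successors {b, c}; Diamond ((p -> not q) -> q) there: b:T, c:T. ✓
b: successors {e}; Diamond ((p -> not q) -> q) there: e:F. ✗
c: successors {d}; Diamond ((p -> not q) -> q) there: d:F. ✗
d: no successors, so Diamond Diamond ((p -> not q) -> q) fails. ✗
e: no successors, so Diamond Diamond ((p -> not q) -> q) fails. ✗
Satisfying worlds: {a}.

1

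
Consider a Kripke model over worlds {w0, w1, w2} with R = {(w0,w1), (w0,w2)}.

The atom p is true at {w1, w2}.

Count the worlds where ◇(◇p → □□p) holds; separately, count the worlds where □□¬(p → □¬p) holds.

1 and 3

For ◇(◇p → □□p):
w0: successors {w1, w2}; ◇p → □□p there: w1:T, w2:T. ✓
w1: no successors, so ◇(◇p → □□p) fails. ✗
w2: no successors, so ◇(◇p → □□p) fails. ✗
— 1 world.
For □□¬(p → □¬p):
w0: successors {w1, w2}; □¬(p → □¬p) there: w1:T, w2:T. ✓
w1: no successors, so □□¬(p → □¬p) holds vacuously. ✓
w2: no successors, so □□¬(p → □¬p) holds vacuously. ✓
— 3 worlds.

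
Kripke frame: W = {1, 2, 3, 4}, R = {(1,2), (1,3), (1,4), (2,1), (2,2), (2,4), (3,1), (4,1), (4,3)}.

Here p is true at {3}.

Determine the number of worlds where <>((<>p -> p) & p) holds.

2

1: successors {2, 3, 4}; (<>p -> p) & p there: 2:F, 3:T, 4:F. ✓
2: successors {1, 2, 4}; (<>p -> p) & p there: 1:F, 2:F, 4:F. ✗
3: successors {1}; (<>p -> p) & p there: 1:F. ✗
4: successors {1, 3}; (<>p -> p) & p there: 1:F, 3:T. ✓
Satisfying worlds: {1, 4}.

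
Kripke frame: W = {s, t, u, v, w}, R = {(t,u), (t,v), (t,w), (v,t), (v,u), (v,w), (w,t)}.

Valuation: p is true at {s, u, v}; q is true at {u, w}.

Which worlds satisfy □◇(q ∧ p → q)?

{s, u, w}

s: no successors, so □◇(q ∧ p → q) holds vacuously. ✓
t: successors {u, v, w}; ◇(q ∧ p → q) there: u:F, v:T, w:T. ✗
u: no successors, so □◇(q ∧ p → q) holds vacuously. ✓
v: successors {t, u, w}; ◇(q ∧ p → q) there: t:T, u:F, w:T. ✗
w: successors {t}; ◇(q ∧ p → q) there: t:T. ✓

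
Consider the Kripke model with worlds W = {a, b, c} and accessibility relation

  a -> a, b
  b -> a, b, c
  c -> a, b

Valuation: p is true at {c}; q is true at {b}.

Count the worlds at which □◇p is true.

a: successors {a, b}; ◇p there: a:F, b:T. ✗
b: successors {a, b, c}; ◇p there: a:F, b:T, c:F. ✗
c: successors {a, b}; ◇p there: a:F, b:T. ✗
Satisfying worlds: ∅.

0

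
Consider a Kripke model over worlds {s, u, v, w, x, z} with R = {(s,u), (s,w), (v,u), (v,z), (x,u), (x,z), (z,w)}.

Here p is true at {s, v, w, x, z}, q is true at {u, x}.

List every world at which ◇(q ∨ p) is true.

{s, v, x, z}

s: successors {u, w}; q ∨ p there: u:T, w:T. ✓
u: no successors, so ◇(q ∨ p) fails. ✗
v: successors {u, z}; q ∨ p there: u:T, z:T. ✓
w: no successors, so ◇(q ∨ p) fails. ✗
x: successors {u, z}; q ∨ p there: u:T, z:T. ✓
z: successors {w}; q ∨ p there: w:T. ✓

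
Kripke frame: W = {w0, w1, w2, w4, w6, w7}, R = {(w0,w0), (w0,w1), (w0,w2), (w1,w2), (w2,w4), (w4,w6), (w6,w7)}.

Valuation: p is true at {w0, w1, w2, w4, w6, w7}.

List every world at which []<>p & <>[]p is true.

{w0, w1, w2, w4}

w0: []<>p is T, <>[]p is T. ✓
w1: []<>p is T, <>[]p is T. ✓
w2: []<>p is T, <>[]p is T. ✓
w4: []<>p is T, <>[]p is T. ✓
w6: []<>p is F, <>[]p is T. ✗
w7: []<>p is T, <>[]p is F. ✗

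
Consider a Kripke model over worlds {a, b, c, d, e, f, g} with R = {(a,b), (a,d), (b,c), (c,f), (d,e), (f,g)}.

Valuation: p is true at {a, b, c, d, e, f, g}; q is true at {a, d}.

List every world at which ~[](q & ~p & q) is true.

a: [](q & ~p & q) is F. ✓
b: [](q & ~p & q) is F. ✓
c: [](q & ~p & q) is F. ✓
d: [](q & ~p & q) is F. ✓
e: [](q & ~p & q) is T. ✗
f: [](q & ~p & q) is F. ✓
g: [](q & ~p & q) is T. ✗

{a, b, c, d, f}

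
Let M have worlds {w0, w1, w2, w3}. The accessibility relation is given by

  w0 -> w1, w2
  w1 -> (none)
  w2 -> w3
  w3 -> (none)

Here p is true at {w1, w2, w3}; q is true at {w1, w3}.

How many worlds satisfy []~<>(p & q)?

3

w0: successors {w1, w2}; ~<>(p & q) there: w1:T, w2:F. ✗
w1: no successors, so []~<>(p & q) holds vacuously. ✓
w2: successors {w3}; ~<>(p & q) there: w3:T. ✓
w3: no successors, so []~<>(p & q) holds vacuously. ✓
Satisfying worlds: {w1, w2, w3}.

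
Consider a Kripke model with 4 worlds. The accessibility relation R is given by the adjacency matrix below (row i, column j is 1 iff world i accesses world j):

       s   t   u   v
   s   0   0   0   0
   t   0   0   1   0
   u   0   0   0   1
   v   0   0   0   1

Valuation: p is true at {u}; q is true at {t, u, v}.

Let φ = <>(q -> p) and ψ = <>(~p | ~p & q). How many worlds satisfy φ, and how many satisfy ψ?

For <>(q -> p):
s: no successors, so <>(q -> p) fails. ✗
t: successors {u}; q -> p there: u:T. ✓
u: successors {v}; q -> p there: v:F. ✗
v: successors {v}; q -> p there: v:F. ✗
— 1 world.
For <>(~p | ~p & q):
s: no successors, so <>(~p | ~p & q) fails. ✗
t: successors {u}; ~p | ~p & q there: u:F. ✗
u: successors {v}; ~p | ~p & q there: v:T. ✓
v: successors {v}; ~p | ~p & q there: v:T. ✓
— 2 worlds.

1 and 2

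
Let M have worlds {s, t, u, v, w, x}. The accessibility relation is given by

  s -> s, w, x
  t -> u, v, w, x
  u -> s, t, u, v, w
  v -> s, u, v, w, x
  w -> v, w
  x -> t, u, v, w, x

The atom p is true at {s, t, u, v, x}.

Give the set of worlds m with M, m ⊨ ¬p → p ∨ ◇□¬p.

s: ¬p is F, p ∨ ◇□¬p is T. ✓
t: ¬p is F, p ∨ ◇□¬p is T. ✓
u: ¬p is F, p ∨ ◇□¬p is T. ✓
v: ¬p is F, p ∨ ◇□¬p is T. ✓
w: ¬p is T, p ∨ ◇□¬p is F. ✗
x: ¬p is F, p ∨ ◇□¬p is T. ✓

{s, t, u, v, x}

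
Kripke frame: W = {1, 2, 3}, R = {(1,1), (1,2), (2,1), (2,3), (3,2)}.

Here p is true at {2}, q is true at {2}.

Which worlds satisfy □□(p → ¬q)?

1: successors {1, 2}; □(p → ¬q) there: 1:F, 2:T. ✗
2: successors {1, 3}; □(p → ¬q) there: 1:F, 3:F. ✗
3: successors {2}; □(p → ¬q) there: 2:T. ✓

{3}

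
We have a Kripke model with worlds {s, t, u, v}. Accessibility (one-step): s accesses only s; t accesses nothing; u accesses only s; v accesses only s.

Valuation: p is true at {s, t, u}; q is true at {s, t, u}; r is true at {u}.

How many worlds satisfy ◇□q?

3

s: successors {s}; □q there: s:T. ✓
t: no successors, so ◇□q fails. ✗
u: successors {s}; □q there: s:T. ✓
v: successors {s}; □q there: s:T. ✓
Satisfying worlds: {s, u, v}.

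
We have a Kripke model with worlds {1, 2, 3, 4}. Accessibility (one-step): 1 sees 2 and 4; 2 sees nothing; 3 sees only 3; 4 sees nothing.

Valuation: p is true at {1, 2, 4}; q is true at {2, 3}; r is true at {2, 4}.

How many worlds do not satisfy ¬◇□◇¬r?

1: ◇□◇¬r is T. ✗
2: ◇□◇¬r is F. ✓
3: ◇□◇¬r is T. ✗
4: ◇□◇¬r is F. ✓
Satisfying worlds: {2, 4}.
So ¬◇□◇¬r fails at the other 2 worlds.

2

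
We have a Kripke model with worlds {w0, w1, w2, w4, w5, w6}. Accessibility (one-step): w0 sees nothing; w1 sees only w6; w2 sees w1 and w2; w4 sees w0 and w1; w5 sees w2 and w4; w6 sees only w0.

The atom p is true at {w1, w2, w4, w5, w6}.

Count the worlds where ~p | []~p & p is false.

4

w0: ~p is T, []~p & p is F. ✓
w1: ~p is F, []~p & p is F. ✗
w2: ~p is F, []~p & p is F. ✗
w4: ~p is F, []~p & p is F. ✗
w5: ~p is F, []~p & p is F. ✗
w6: ~p is F, []~p & p is T. ✓
Satisfying worlds: {w0, w6}.
So ~p | []~p & p fails at the other 4 worlds.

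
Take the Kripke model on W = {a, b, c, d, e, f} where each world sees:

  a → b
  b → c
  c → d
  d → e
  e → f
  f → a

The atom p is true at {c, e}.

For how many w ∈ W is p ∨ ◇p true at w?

a: p is F, ◇p is F. ✗
b: p is F, ◇p is T. ✓
c: p is T, ◇p is F. ✓
d: p is F, ◇p is T. ✓
e: p is T, ◇p is F. ✓
f: p is F, ◇p is F. ✗
Satisfying worlds: {b, c, d, e}.

4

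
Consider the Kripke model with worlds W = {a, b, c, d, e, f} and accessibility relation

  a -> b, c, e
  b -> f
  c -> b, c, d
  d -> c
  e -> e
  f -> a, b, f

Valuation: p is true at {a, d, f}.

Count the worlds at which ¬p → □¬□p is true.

5

a: ¬p is F, □¬□p is F. ✓
b: ¬p is T, □¬□p is T. ✓
c: ¬p is T, □¬□p is F. ✗
d: ¬p is F, □¬□p is T. ✓
e: ¬p is T, □¬□p is T. ✓
f: ¬p is F, □¬□p is F. ✓
Satisfying worlds: {a, b, d, e, f}.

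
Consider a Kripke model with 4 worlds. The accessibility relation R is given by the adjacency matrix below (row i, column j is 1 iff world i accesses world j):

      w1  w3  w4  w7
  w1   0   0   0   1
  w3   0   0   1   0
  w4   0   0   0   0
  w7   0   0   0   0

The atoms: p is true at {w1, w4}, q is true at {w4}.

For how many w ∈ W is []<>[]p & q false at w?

3

w1: []<>[]p is F, q is F. ✗
w3: []<>[]p is F, q is F. ✗
w4: []<>[]p is T, q is T. ✓
w7: []<>[]p is T, q is F. ✗
Satisfying worlds: {w4}.
So []<>[]p & q fails at the other 3 worlds.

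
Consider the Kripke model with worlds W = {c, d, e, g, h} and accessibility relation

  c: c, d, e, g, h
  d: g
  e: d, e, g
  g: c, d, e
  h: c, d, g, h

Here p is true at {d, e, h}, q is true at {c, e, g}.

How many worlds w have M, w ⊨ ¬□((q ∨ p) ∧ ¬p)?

c: □((q ∨ p) ∧ ¬p) is F. ✓
d: □((q ∨ p) ∧ ¬p) is T. ✗
e: □((q ∨ p) ∧ ¬p) is F. ✓
g: □((q ∨ p) ∧ ¬p) is F. ✓
h: □((q ∨ p) ∧ ¬p) is F. ✓
Satisfying worlds: {c, e, g, h}.

4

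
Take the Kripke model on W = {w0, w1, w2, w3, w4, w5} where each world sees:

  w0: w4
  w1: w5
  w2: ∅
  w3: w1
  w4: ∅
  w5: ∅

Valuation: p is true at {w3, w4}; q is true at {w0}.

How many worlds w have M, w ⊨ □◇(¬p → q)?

w0: successors {w4}; ◇(¬p → q) there: w4:F. ✗
w1: successors {w5}; ◇(¬p → q) there: w5:F. ✗
w2: no successors, so □◇(¬p → q) holds vacuously. ✓
w3: successors {w1}; ◇(¬p → q) there: w1:F. ✗
w4: no successors, so □◇(¬p → q) holds vacuously. ✓
w5: no successors, so □◇(¬p → q) holds vacuously. ✓
Satisfying worlds: {w2, w4, w5}.

3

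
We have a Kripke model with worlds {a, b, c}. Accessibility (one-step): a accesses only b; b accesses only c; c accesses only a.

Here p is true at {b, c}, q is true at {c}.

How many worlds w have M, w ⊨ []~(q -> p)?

0

a: successors {b}; ~(q -> p) there: b:F. ✗
b: successors {c}; ~(q -> p) there: c:F. ✗
c: successors {a}; ~(q -> p) there: a:F. ✗
Satisfying worlds: ∅.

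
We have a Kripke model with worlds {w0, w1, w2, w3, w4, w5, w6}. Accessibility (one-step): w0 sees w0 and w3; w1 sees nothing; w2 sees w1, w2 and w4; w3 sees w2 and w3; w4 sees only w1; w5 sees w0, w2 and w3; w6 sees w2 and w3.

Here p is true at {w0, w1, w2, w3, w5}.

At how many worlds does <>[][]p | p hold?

6

w0: <>[][]p is T, p is T. ✓
w1: <>[][]p is F, p is T. ✓
w2: <>[][]p is T, p is T. ✓
w3: <>[][]p is F, p is T. ✓
w4: <>[][]p is T, p is F. ✓
w5: <>[][]p is T, p is T. ✓
w6: <>[][]p is F, p is F. ✗
Satisfying worlds: {w0, w1, w2, w3, w4, w5}.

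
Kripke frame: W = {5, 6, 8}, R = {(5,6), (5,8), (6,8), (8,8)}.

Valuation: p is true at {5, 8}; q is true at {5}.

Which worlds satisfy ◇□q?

5: successors {6, 8}; □q there: 6:F, 8:F. ✗
6: successors {8}; □q there: 8:F. ✗
8: successors {8}; □q there: 8:F. ✗

∅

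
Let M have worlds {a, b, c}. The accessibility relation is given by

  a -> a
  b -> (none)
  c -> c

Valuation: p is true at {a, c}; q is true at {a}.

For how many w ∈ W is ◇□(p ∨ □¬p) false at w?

a: successors {a}; □(p ∨ □¬p) there: a:T. ✓
b: no successors, so ◇□(p ∨ □¬p) fails. ✗
c: successors {c}; □(p ∨ □¬p) there: c:T. ✓
Satisfying worlds: {a, c}.
So ◇□(p ∨ □¬p) fails at the other 1 world.

1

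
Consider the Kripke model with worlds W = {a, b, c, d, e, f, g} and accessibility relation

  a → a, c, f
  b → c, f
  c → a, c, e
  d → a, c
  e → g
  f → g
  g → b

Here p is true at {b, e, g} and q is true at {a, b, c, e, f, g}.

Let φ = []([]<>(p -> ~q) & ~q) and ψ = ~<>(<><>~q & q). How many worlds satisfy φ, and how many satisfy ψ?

0 and 7

For []([]<>(p -> ~q) & ~q):
a: successors {a, c, f}; []<>(p -> ~q) & ~q there: a:F, c:F, f:F. ✗
b: successors {c, f}; []<>(p -> ~q) & ~q there: c:F, f:F. ✗
c: successors {a, c, e}; []<>(p -> ~q) & ~q there: a:F, c:F, e:F. ✗
d: successors {a, c}; []<>(p -> ~q) & ~q there: a:F, c:F. ✗
e: successors {g}; []<>(p -> ~q) & ~q there: g:F. ✗
f: successors {g}; []<>(p -> ~q) & ~q there: g:F. ✗
g: successors {b}; []<>(p -> ~q) & ~q there: b:F. ✗
— 0 worlds.
For ~<>(<><>~q & q):
a: <>(<><>~q & q) is F. ✓
b: <>(<><>~q & q) is F. ✓
c: <>(<><>~q & q) is F. ✓
d: <>(<><>~q & q) is F. ✓
e: <>(<><>~q & q) is F. ✓
f: <>(<><>~q & q) is F. ✓
g: <>(<><>~q & q) is F. ✓
— 7 worlds.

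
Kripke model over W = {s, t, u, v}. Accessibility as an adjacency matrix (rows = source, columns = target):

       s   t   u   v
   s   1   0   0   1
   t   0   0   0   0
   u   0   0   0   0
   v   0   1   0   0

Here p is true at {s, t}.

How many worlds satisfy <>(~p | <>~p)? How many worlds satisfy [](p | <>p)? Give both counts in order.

For <>(~p | <>~p):
s: successors {s, v}; ~p | <>~p there: s:T, v:T. ✓
t: no successors, so <>(~p | <>~p) fails. ✗
u: no successors, so <>(~p | <>~p) fails. ✗
v: successors {t}; ~p | <>~p there: t:F. ✗
— 1 world.
For [](p | <>p):
s: successors {s, v}; p | <>p there: s:T, v:T. ✓
t: no successors, so [](p | <>p) holds vacuously. ✓
u: no successors, so [](p | <>p) holds vacuously. ✓
v: successors {t}; p | <>p there: t:T. ✓
— 4 worlds.

1 and 4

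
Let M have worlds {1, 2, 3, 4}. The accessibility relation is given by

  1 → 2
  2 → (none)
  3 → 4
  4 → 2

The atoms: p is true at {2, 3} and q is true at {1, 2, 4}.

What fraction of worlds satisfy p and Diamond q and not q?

1/4

1: p and Diamond q is F, not q is F. ✗
2: p and Diamond q is F, not q is F. ✗
3: p and Diamond q is T, not q is T. ✓
4: p and Diamond q is F, not q is F. ✗
That's 1 of 4 worlds, so 1/4.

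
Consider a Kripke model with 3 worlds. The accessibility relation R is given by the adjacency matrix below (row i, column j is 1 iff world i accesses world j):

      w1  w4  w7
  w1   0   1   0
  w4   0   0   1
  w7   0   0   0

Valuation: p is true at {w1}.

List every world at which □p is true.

{w7}

w1: successors {w4}; p there: w4:F. ✗
w4: successors {w7}; p there: w7:F. ✗
w7: no successors, so □p holds vacuously. ✓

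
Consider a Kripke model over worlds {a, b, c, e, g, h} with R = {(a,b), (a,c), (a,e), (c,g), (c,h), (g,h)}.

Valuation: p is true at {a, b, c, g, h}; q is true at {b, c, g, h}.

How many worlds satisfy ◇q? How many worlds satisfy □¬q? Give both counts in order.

For ◇q:
a: successors {b, c, e}; q there: b:T, c:T, e:F. ✓
b: no successors, so ◇q fails. ✗
c: successors {g, h}; q there: g:T, h:T. ✓
e: no successors, so ◇q fails. ✗
g: successors {h}; q there: h:T. ✓
h: no successors, so ◇q fails. ✗
— 3 worlds.
For □¬q:
a: successors {b, c, e}; ¬q there: b:F, c:F, e:T. ✗
b: no successors, so □¬q holds vacuously. ✓
c: successors {g, h}; ¬q there: g:F, h:F. ✗
e: no successors, so □¬q holds vacuously. ✓
g: successors {h}; ¬q there: h:F. ✗
h: no successors, so □¬q holds vacuously. ✓
— 3 worlds.

3 and 3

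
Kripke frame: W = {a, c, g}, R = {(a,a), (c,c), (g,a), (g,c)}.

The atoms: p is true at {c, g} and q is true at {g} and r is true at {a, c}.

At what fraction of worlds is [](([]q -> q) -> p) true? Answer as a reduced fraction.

1/3

a: successors {a}; ([]q -> q) -> p there: a:F. ✗
c: successors {c}; ([]q -> q) -> p there: c:T. ✓
g: successors {a, c}; ([]q -> q) -> p there: a:F, c:T. ✗
That's 1 of 3 worlds, so 1/3.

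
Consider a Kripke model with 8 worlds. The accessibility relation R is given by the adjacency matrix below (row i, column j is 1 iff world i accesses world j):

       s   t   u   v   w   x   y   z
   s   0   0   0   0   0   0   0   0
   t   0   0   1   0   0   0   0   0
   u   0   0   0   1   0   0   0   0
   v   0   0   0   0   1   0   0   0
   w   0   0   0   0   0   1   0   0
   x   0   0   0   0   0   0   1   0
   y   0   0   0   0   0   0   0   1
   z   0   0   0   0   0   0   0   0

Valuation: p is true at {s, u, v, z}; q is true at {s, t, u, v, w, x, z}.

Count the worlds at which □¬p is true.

5

s: no successors, so □¬p holds vacuously. ✓
t: successors {u}; ¬p there: u:F. ✗
u: successors {v}; ¬p there: v:F. ✗
v: successors {w}; ¬p there: w:T. ✓
w: successors {x}; ¬p there: x:T. ✓
x: successors {y}; ¬p there: y:T. ✓
y: successors {z}; ¬p there: z:F. ✗
z: no successors, so □¬p holds vacuously. ✓
Satisfying worlds: {s, v, w, x, z}.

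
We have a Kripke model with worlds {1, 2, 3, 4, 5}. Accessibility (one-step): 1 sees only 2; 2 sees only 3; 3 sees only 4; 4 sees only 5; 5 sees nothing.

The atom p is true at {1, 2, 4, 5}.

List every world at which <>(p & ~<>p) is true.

1: successors {2}; p & ~<>p there: 2:T. ✓
2: successors {3}; p & ~<>p there: 3:F. ✗
3: successors {4}; p & ~<>p there: 4:F. ✗
4: successors {5}; p & ~<>p there: 5:T. ✓
5: no successors, so <>(p & ~<>p) fails. ✗

{1, 4}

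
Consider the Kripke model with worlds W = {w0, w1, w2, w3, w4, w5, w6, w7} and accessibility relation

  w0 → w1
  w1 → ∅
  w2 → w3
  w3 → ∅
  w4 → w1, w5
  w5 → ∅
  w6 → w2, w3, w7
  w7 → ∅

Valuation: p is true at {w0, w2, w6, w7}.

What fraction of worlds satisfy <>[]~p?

w0: successors {w1}; []~p there: w1:T. ✓
w1: no successors, so <>[]~p fails. ✗
w2: successors {w3}; []~p there: w3:T. ✓
w3: no successors, so <>[]~p fails. ✗
w4: successors {w1, w5}; []~p there: w1:T, w5:T. ✓
w5: no successors, so <>[]~p fails. ✗
w6: successors {w2, w3, w7}; []~p there: w2:T, w3:T, w7:T. ✓
w7: no successors, so <>[]~p fails. ✗
That's 4 of 8 worlds, so 4/8 = 1/2.

1/2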